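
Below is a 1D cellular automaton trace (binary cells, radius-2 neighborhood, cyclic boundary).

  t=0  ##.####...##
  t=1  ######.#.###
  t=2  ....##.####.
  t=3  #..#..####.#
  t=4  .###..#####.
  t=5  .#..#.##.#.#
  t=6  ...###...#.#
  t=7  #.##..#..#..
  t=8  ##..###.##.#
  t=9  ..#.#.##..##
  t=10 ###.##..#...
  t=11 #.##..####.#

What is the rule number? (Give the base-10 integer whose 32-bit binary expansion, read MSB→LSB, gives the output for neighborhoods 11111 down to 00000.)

1806010808

  nb #####: next=.  (t=1,i=0, bit31=0)
  nb ####.: next=#  (t=0,i=0, bit30=1)
  nb ###.#: next=#  (t=0,i=1, bit29=1)
  nb ###..: next=.  (t=0,i=6, bit28=0)
  nb ##.##: next=#  (t=0,i=2, bit27=1)
  nb ##.#.: next=.  (t=1,i=6, bit26=0)
  nb ##..#: next=#  (t=3,i=1, bit25=1)
  nb ##...: next=#  (t=0,i=7, bit24=1)
  nb #.###: next=#  (t=0,i=3, bit23=1)
  nb #.##.: next=.  (t=3,i=11, bit22=0)
  nb #.#.#: next=#  (t=1,i=7, bit21=1)
  nb #.#..: next=.  (t=5,i=1, bit20=0)
  nb #..##: next=.  (t=3,i=5, bit19=0)
  nb #..#.: next=#  (t=3,i=2, bit18=1)
  nb #...#: next=.  (t=0,i=8, bit17=0)
  nb #....: next=#  (t=2,i=0, bit16=1)
  nb .####: next=#  (t=0,i=4, bit15=1)
  nb .###.: next=.  (t=4,i=2, bit14=0)
  nb .##.#: next=.  (t=2,i=5, bit13=0)
  nb .##..: next=.  (t=3,i=0, bit12=0)
  nb .#.##: next=#  (t=1,i=8, bit11=1)
  nb .#.#.: next=.  (t=5,i=0, bit10=0)
  nb .#..#: next=.  (t=3,i=4, bit9=0)
  nb .#...: next=#  (t=6,i=0, bit8=1)
  nb ..###: next=#  (t=0,i=10, bit7=1)
  nb ..##.: next=.  (t=2,i=4, bit6=0)
  nb ..#.#: next=#  (t=5,i=4, bit5=1)
  nb ..#..: next=#  (t=3,i=3, bit4=1)
  nb ...##: next=#  (t=0,i=9, bit3=1)
  nb ...#.: next=.  (t=6,i=8, bit2=0)
  nb ....#: next=.  (t=2,i=2, bit1=0)
  nb .....: next=.  (t=2,i=1, bit0=0)
  bits 01101011101001011000100110111000 = 1806010808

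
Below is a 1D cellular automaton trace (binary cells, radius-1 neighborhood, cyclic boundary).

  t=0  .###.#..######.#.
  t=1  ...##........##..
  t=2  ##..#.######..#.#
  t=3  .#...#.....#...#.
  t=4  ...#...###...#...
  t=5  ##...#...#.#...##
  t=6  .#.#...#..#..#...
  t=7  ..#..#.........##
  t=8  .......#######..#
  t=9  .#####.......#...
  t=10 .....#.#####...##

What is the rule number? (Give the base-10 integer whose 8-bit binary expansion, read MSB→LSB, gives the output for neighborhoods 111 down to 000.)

  [7] ### => .  t=0,i=2
  [6] ##. => #  t=0,i=3
  [5] #.# => #  t=0,i=4
  [4] #.. => .  t=0,i=6
  [3] .## => .  t=0,i=1
  [2] .#. => .  t=0,i=5
  [1] ..# => .  t=0,i=0
  [0] ... => #  t=1,i=0
  bits 01100001 = 97

97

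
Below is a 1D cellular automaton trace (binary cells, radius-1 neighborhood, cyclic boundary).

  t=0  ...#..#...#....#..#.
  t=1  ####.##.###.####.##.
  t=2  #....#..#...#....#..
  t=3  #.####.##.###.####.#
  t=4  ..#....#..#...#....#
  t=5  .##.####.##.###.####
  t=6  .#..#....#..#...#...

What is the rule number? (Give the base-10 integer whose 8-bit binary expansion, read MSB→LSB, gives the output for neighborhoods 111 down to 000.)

  ###|.  b7=0 t=1,i=1
  ##.|.  b6=0 t=1,i=3
  #.#|.  b5=0 t=1,i=4
  #..|.  b4=0 t=0,i=4
  .##|#  b3=1 t=1,i=0
  .#.|#  b2=1 t=0,i=3
  ..#|#  b1=1 t=0,i=2
  ...|#  b0=1 t=0,i=0
  bits 00001111 = 15

15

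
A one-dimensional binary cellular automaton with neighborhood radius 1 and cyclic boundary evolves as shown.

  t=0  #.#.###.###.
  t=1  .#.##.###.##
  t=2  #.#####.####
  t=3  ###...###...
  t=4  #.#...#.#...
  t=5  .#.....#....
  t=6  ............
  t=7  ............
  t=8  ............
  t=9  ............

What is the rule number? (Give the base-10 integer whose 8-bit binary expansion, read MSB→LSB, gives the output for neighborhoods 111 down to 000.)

104

  ###|.  b7=0 t=0,i=5
  ##.|#  b6=1 t=0,i=6
  #.#|#  b5=1 t=0,i=1
  #..|.  b4=0 t=3,i=3
  .##|#  b3=1 t=0,i=4
  .#.|.  b2=0 t=0,i=0
  ..#|.  b1=0 t=3,i=5
  ...|.  b0=0 t=3,i=4
  bits 01101000 = 104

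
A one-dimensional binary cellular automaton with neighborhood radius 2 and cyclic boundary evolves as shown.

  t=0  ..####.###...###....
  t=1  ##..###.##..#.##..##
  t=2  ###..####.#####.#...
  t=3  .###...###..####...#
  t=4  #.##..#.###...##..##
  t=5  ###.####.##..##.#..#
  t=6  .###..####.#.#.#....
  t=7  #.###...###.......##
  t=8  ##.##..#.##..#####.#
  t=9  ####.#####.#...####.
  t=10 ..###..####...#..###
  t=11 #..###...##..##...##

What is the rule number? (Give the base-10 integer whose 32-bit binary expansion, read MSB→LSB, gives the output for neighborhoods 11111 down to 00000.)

4265887871

  nb #####: next=#  (t=2,i=12, bit31=1)
  nb ####.: next=#  (t=0,i=4, bit30=1)
  nb ###.#: next=#  (t=0,i=5, bit29=1)
  nb ###..: next=#  (t=0,i=9, bit28=1)
  nb ##.##: next=#  (t=0,i=6, bit27=1)
  nb ##.#.: next=#  (t=2,i=15, bit26=1)
  nb ##..#: next=#  (t=1,i=2, bit25=1)
  nb ##...: next=.  (t=0,i=10, bit24=0)
  nb #.###: next=.  (t=0,i=7, bit23=0)
  nb #.##.: next=#  (t=1,i=8, bit22=1)
  nb #.#.#: next=.  (t=6,i=11, bit21=0)
  nb #.#..: next=.  (t=2,i=16, bit20=0)
  nb #..##: next=.  (t=1,i=3, bit19=0)
  nb #..#.: next=#  (t=1,i=11, bit18=1)
  nb #...#: next=.  (t=0,i=11, bit17=0)
  nb #....: next=.  (t=0,i=17, bit16=0)
  nb .####: next=.  (t=0,i=3, bit15=0)
  nb .###.: next=#  (t=0,i=8, bit14=1)
  nb .##.#: next=.  (t=5,i=14, bit13=0)
  nb .##..: next=.  (t=1,i=9, bit12=0)
  nb .#.##: next=#  (t=1,i=13, bit11=1)
  nb .#.#.: next=.  (t=6,i=12, bit10=0)
  nb .#..#: next=.  (t=5,i=17, bit9=0)
  nb .#...: next=.  (t=2,i=17, bit8=0)
  nb ..###: next=.  (t=0,i=2, bit7=0)
  nb ..##.: next=#  (t=4,i=14, bit6=1)
  nb ..#.#: next=#  (t=1,i=12, bit5=1)
  nb ..#..: next=#  (t=10,i=14, bit4=1)
  nb ...##: next=#  (t=0,i=1, bit3=1)
  nb ...#.: next=#  (t=3,i=18, bit2=1)
  nb ....#: next=#  (t=0,i=0, bit1=1)
  nb .....: next=#  (t=0,i=18, bit0=1)
  bits 11111110010001000100100001111111 = 4265887871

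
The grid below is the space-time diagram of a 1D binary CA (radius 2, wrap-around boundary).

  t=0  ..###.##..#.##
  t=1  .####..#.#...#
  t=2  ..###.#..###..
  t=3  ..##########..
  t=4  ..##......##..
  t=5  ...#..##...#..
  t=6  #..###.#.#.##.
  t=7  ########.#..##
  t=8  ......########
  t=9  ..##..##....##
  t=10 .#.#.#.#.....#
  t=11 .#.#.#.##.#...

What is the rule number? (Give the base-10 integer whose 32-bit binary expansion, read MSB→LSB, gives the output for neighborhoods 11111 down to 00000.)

1950282641

  nb #####: next=.  (t=3,i=4, bit31=0)
  nb ####.: next=#  (t=1,i=3, bit30=1)
  nb ###.#: next=#  (t=0,i=4, bit29=1)
  nb ###..: next=#  (t=1,i=4, bit28=1)
  nb ##.##: next=.  (t=0,i=5, bit27=0)
  nb ##.#.: next=#  (t=2,i=5, bit26=1)
  nb ##..#: next=.  (t=0,i=0, bit25=0)
  nb ##...: next=.  (t=2,i=12, bit24=0)
  nb #.###: next=.  (t=1,i=1, bit23=0)
  nb #.##.: next=.  (t=0,i=6, bit22=0)
  nb #.#.#: next=#  (t=6,i=7, bit21=1)
  nb #.#..: next=#  (t=1,i=9, bit20=1)
  nb #..##: next=#  (t=0,i=1, bit19=1)
  nb #..#.: next=#  (t=0,i=9, bit18=1)
  nb #...#: next=#  (t=1,i=11, bit17=1)
  nb #....: next=.  (t=2,i=13, bit16=0)
  nb .####: next=#  (t=1,i=2, bit15=1)
  nb .###.: next=#  (t=0,i=3, bit14=1)
  nb .##.#: next=#  (t=6,i=12, bit13=1)
  nb .##..: next=#  (t=0,i=7, bit12=1)
  nb .#.##: next=.  (t=0,i=11, bit11=0)
  nb .#.#.: next=.  (t=1,i=8, bit10=0)
  nb .#..#: next=#  (t=2,i=7, bit9=1)
  nb .#...: next=#  (t=1,i=10, bit8=1)
  nb ..###: next=#  (t=0,i=2, bit7=1)
  nb ..##.: next=.  (t=4,i=2, bit6=0)
  nb ..#.#: next=.  (t=0,i=10, bit5=0)
  nb ..#..: next=#  (t=5,i=3, bit4=1)
  nb ...##: next=.  (t=2,i=1, bit3=0)
  nb ...#.: next=.  (t=1,i=12, bit2=0)
  nb ....#: next=.  (t=2,i=0, bit1=0)
  nb .....: next=#  (t=4,i=6, bit0=1)
  bits 01110100001111101111001110010001 = 1950282641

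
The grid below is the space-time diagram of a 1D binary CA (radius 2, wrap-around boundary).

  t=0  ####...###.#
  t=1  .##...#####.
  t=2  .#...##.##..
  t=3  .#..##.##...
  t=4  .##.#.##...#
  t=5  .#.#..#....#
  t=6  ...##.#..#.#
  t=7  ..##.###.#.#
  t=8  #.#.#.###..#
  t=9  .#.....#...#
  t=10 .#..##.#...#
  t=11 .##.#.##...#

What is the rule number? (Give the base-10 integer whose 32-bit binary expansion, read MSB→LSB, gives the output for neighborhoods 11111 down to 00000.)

  [31] ##### => #  t=0,i=1
  [30] ####. => #  t=0,i=2
  [29] ###.# => #  t=0,i=9
  [28] ###.. => .  t=0,i=3
  [27] ##.## => #  t=0,i=10
  [26] ##.#. => #  t=4,i=3
  [25] ##..# => .  t=1,i=11
  [24] ##... => .  t=0,i=4
  [23] #.### => .  t=0,i=11
  [22] #.##. => #  t=2,i=8
  [21] #.#.# => .  t=4,i=4
  [20] #.#.. => #  t=5,i=3
  [19] #..## => .  t=1,i=0
  [18] #..#. => .  t=5,i=5
  [17] #...# => .  t=0,i=5
  [16] #.... => .  t=3,i=10
  [15] .#### => .  t=0,i=0
  [14] .###. => #  t=0,i=8
  [13] .##.# => .  t=2,i=6
  [12] .##.. => .  t=1,i=2
  [11] .#.## => .  t=4,i=0
  [10] .#.#. => .  t=5,i=0
  [9] .#..# => #  t=3,i=2
  [8] .#... => .  t=2,i=2
  [7] ..### => #  t=0,i=7
  [6] ..##. => #  t=1,i=1
  [5] ..#.# => #  t=4,i=11
  [4] ..#.. => #  t=2,i=1
  [3] ...## => #  t=0,i=6
  [2] ...#. => .  t=2,i=0
  [1] ....# => #  t=3,i=11
  [0] ..... => #  t=9,i=4
  bits 11101100010100000100001011111011 = 3964683003

3964683003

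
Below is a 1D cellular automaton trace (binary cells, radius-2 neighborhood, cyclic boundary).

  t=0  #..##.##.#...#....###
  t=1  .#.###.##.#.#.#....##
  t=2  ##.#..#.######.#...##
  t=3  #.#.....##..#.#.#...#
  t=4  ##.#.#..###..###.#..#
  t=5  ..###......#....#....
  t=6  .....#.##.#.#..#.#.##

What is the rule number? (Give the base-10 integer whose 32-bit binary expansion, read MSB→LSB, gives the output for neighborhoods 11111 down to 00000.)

  [31] ##### => .  t=2,i=10
  [30] ####. => #  t=0,i=20
  [29] ###.# => .  t=1,i=5
  [28] ###.. => .  t=0,i=0
  [27] ##.## => #  t=0,i=5
  [26] ##.#. => #  t=0,i=8
  [25] ##..# => #  t=0,i=1
  [24] ##... => #  t=5,i=5
  [23] #.### => #  t=1,i=3
  [22] #.##. => .  t=0,i=6
  [21] #.#.# => #  t=1,i=1
  [20] #.#.. => .  t=0,i=9
  [19] #..## => .  t=0,i=2
  [18] #..#. => .  t=2,i=5
  [17] #...# => .  t=0,i=11
  [16] #.... => .  t=0,i=15
  [15] .#### => #  t=0,i=19
  [14] .###. => .  t=1,i=4
  [13] .##.# => #  t=0,i=4
  [12] .##.. => #  t=3,i=9
  [11] .#.## => .  t=1,i=2
  [10] .#.#. => #  t=1,i=11
  [9] .#..# => .  t=2,i=4
  [8] .#... => #  t=0,i=10
  [7] ..### => .  t=0,i=18
  [6] ..##. => #  t=0,i=3
  [5] ..#.# => .  t=2,i=6
  [4] ..#.. => .  t=0,i=13
  [3] ...## => .  t=0,i=17
  [2] ...#. => #  t=0,i=12
  [1] ....# => .  t=0,i=16
  [0] ..... => #  t=3,i=5
  bits 01001111101000001011010101000101 = 1335932229

1335932229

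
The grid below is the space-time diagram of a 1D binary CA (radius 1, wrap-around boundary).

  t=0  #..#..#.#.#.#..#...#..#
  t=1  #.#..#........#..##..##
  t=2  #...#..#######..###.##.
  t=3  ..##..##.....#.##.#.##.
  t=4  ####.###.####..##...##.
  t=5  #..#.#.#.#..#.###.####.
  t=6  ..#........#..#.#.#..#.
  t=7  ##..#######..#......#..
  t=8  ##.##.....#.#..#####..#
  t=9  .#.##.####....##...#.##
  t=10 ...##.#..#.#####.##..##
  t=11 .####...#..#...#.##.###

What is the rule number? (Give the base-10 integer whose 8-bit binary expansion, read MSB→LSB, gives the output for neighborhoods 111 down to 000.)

75

  ### -> .   bit 7 = 0  t=1,i=22
  ##. -> #   bit 6 = 1  t=0,i=0
  #.# -> .   bit 5 = 0  t=0,i=7
  #.. -> .   bit 4 = 0  t=0,i=1
  .## -> #   bit 3 = 1  t=0,i=22
  .#. -> .   bit 2 = 0  t=0,i=3
  ..# -> #   bit 1 = 1  t=0,i=2
  ... -> #   bit 0 = 1  t=0,i=17
  bits 01001011 = 75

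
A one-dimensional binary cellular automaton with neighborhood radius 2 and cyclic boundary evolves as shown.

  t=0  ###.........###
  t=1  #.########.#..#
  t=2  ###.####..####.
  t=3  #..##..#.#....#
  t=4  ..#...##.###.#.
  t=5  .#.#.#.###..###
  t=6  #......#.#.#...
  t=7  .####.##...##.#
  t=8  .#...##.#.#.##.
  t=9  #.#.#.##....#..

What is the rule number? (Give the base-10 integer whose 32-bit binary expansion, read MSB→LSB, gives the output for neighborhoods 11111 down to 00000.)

2648515373

  nb #####: next=#  (t=0,i=0, bit31=1)
  nb ####.: next=.  (t=0,i=1, bit30=0)
  nb ###.#: next=.  (t=1,i=9, bit29=0)
  nb ###..: next=#  (t=0,i=2, bit28=1)
  nb ##.##: next=#  (t=1,i=1, bit27=1)
  nb ##.#.: next=#  (t=1,i=10, bit26=1)
  nb ##..#: next=.  (t=2,i=8, bit25=0)
  nb ##...: next=#  (t=0,i=3, bit24=1)
  nb #.###: next=#  (t=1,i=2, bit23=1)
  nb #.##.: next=#  (t=7,i=6, bit22=1)
  nb #.#.#: next=.  (t=5,i=1, bit21=0)
  nb #.#..: next=#  (t=1,i=11, bit20=1)
  nb #..##: next=#  (t=1,i=13, bit19=1)
  nb #..#.: next=#  (t=3,i=6, bit18=1)
  nb #...#: next=.  (t=4,i=0, bit17=0)
  nb #....: next=#  (t=0,i=4, bit16=1)
  nb .####: next=.  (t=0,i=13, bit15=0)
  nb .###.: next=.  (t=2,i=1, bit14=0)
  nb .##.#: next=#  (t=1,i=0, bit13=1)
  nb .##..: next=.  (t=3,i=0, bit12=0)
  nb .#.##: next=.  (t=5,i=6, bit11=0)
  nb .#.#.: next=.  (t=3,i=8, bit10=0)
  nb .#..#: next=#  (t=1,i=12, bit9=1)
  nb .#...: next=#  (t=3,i=10, bit8=1)
  nb ..###: next=.  (t=0,i=12, bit7=0)
  nb ..##.: next=.  (t=1,i=14, bit6=0)
  nb ..#.#: next=#  (t=3,i=7, bit5=1)
  nb ..#..: next=.  (t=4,i=2, bit4=0)
  nb ...##: next=#  (t=0,i=11, bit3=1)
  nb ...#.: next=#  (t=4,i=1, bit2=1)
  nb ....#: next=.  (t=0,i=10, bit1=0)
  nb .....: next=#  (t=0,i=5, bit0=1)
  bits 10011101110111010010001100101101 = 2648515373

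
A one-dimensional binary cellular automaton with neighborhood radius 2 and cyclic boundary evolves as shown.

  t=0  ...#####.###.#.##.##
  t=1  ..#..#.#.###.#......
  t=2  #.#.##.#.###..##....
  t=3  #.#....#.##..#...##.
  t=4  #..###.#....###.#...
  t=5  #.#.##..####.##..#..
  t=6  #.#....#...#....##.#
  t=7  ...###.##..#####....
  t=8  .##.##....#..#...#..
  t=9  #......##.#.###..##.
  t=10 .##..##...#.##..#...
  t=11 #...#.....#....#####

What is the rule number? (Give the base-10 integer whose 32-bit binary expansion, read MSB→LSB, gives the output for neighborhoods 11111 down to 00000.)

2695708986

  [31] ##### => #  t=0,i=5
  [30] ####. => .  t=0,i=6
  [29] ###.# => #  t=0,i=7
  [28] ###.. => .  t=2,i=11
  [27] ##.## => .  t=0,i=8
  [26] ##.#. => .  t=0,i=12
  [25] ##..# => .  t=2,i=12
  [24] ##... => .  t=0,i=0
  [23] #.### => #  t=0,i=9
  [22] #.##. => .  t=0,i=15
  [21] #.#.# => #  t=0,i=13
  [20] #.#.. => .  t=1,i=13
  [19] #..## => #  t=2,i=13
  [18] #..#. => #  t=1,i=4
  [17] #...# => .  t=0,i=1
  [16] #.... => #  t=1,i=15
  [15] .#### => .  t=0,i=4
  [14] .###. => #  t=0,i=10
  [13] .##.# => .  t=0,i=16
  [12] .##.. => .  t=0,i=19
  [11] .#.## => .  t=0,i=14
  [10] .#.#. => .  t=1,i=6
  [9] .#..# => .  t=1,i=3
  [8] .#... => #  t=1,i=14
  [7] ..### => .  t=0,i=3
  [6] ..##. => .  t=2,i=14
  [5] ..#.# => #  t=1,i=5
  [4] ..#.. => #  t=1,i=2
  [3] ...## => #  t=0,i=2
  [2] ...#. => .  t=1,i=1
  [1] ....# => #  t=1,i=0
  [0] ..... => .  t=1,i=16
  bits 10100000101011010100000100111010 = 2695708986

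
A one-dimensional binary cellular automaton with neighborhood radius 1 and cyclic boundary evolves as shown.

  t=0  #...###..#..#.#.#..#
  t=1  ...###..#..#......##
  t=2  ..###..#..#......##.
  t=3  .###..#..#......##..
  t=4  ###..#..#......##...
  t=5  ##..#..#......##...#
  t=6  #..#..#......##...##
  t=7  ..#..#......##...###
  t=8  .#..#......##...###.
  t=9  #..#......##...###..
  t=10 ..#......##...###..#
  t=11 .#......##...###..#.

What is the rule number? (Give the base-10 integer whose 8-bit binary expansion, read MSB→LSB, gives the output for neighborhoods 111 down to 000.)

138

  [7] ### => #  t=0,i=5
  [6] ##. => .  t=0,i=0
  [5] #.# => .  t=0,i=13
  [4] #.. => .  t=0,i=1
  [3] .## => #  t=0,i=4
  [2] .#. => .  t=0,i=9
  [1] ..# => #  t=0,i=3
  [0] ... => .  t=0,i=2
  bits 10001010 = 138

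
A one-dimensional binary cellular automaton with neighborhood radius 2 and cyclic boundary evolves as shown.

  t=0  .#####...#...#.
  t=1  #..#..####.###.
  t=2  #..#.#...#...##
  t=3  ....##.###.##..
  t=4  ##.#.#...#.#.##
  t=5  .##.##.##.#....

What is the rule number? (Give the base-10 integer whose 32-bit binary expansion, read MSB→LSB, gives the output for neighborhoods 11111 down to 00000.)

2774213661

  #####|#  b31=1 t=0,i=3
  ####.|.  b30=0 t=0,i=4
  ###.#|#  b29=1 t=1,i=9
  ###..|.  b28=0 t=0,i=5
  ##.##|.  b27=0 t=1,i=10
  ##.#.|#  b26=1 t=1,i=14
  ##..#|.  b25=0 t=2,i=1
  ##...|#  b24=1 t=0,i=6
  #.###|.  b23=0 t=1,i=11
  #.##.|#  b22=1 t=3,i=11
  #.#.#|.  b21=0 t=4,i=3
  #.#..|#  b20=1 t=1,i=0
  #..##|#  b19=1 t=0,i=0
  #..#.|.  b18=0 t=1,i=2
  #...#|#  b17=1 t=0,i=7
  #....|#  b16=1 t=3,i=14
  .####|.  b15=0 t=0,i=2
  .###.|.  b14=0 t=1,i=12
  .##.#|#  b13=1 t=3,i=5
  .##..|.  b12=0 t=3,i=12
  .#.##|.  b11=0 t=4,i=12
  .#.#.|#  b10=1 t=2,i=4
  .#..#|.  b9=0 t=0,i=14
  .#...|.  b8=0 t=0,i=10
  ..###|.  b7=0 t=0,i=1
  ..##.|.  b6=0 t=3,i=4
  ..#.#|.  b5=0 t=2,i=3
  ..#..|#  b4=1 t=0,i=9
  ...##|#  b3=1 t=2,i=12
  ...#.|#  b2=1 t=0,i=8
  ....#|.  b1=0 t=3,i=2
  .....|#  b0=1 t=3,i=0
  bits 10100101010110110010010000011101 = 2774213661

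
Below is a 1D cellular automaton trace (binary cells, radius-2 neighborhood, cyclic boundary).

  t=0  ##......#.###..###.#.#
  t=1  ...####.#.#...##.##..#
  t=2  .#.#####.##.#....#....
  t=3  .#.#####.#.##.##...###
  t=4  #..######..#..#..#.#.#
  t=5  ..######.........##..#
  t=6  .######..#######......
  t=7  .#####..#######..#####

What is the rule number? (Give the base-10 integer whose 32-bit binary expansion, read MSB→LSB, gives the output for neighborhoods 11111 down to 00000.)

  #####|#  b31=1 t=2,i=5
  ####.|#  b30=1 t=1,i=5
  ###.#|#  b29=1 t=0,i=17
  ###..|.  b28=0 t=0,i=1
  ##.##|.  b27=0 t=1,i=16
  ##.#.|#  b26=1 t=0,i=18
  ##..#|.  b25=0 t=0,i=13
  ##...|.  b24=0 t=0,i=2
  #.###|#  b23=1 t=0,i=10
  #.##.|#  b22=1 t=1,i=17
  #.#.#|.  b21=0 t=0,i=19
  #.#..|#  b20=1 t=1,i=10
  #..##|#  b19=1 t=0,i=14
  #..#.|.  b18=0 t=1,i=20
  #...#|#  b17=1 t=1,i=1
  #....|#  b16=1 t=0,i=3
  .####|#  b15=1 t=1,i=4
  .###.|.  b14=0 t=0,i=0
  .##.#|.  b13=0 t=1,i=15
  .##..|.  b12=0 t=1,i=18
  .#.##|.  b11=0 t=0,i=9
  .#.#.|#  b10=1 t=1,i=9
  .#..#|.  b9=0 t=4,i=12
  .#...|.  b8=0 t=1,i=0
  ..###|#  b7=1 t=0,i=15
  ..##.|.  b6=0 t=1,i=14
  ..#.#|#  b5=1 t=0,i=8
  ..#..|.  b4=0 t=1,i=21
  ...##|.  b3=0 t=1,i=2
  ...#.|.  b2=0 t=0,i=7
  ....#|#  b1=1 t=0,i=6
  .....|#  b0=1 t=0,i=4
  bits 11100100110110111000010010100011 = 3839591587

3839591587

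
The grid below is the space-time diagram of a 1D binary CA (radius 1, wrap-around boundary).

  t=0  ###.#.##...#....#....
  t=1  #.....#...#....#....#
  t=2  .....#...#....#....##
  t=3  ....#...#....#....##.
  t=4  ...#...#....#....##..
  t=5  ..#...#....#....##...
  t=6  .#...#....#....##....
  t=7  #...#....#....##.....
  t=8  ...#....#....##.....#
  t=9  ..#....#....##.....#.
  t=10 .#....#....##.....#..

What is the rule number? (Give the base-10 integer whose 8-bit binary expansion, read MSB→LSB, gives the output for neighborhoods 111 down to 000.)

10

  ###|.  b7=0 t=0,i=1
  ##.|.  b6=0 t=0,i=2
  #.#|.  b5=0 t=0,i=3
  #..|.  b4=0 t=0,i=8
  .##|#  b3=1 t=0,i=0
  .#.|.  b2=0 t=0,i=4
  ..#|#  b1=1 t=0,i=10
  ...|.  b0=0 t=0,i=9
  bits 00001010 = 10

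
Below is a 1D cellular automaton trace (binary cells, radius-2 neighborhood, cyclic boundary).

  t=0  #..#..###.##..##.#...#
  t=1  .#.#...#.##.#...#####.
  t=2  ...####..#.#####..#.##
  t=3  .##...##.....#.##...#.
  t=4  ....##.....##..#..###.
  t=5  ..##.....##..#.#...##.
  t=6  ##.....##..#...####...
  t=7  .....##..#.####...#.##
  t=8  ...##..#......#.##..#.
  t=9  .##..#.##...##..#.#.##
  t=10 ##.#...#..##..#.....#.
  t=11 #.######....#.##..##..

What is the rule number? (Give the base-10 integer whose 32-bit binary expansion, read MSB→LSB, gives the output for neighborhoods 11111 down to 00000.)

  #####|#  b31=1 t=1,i=18
  ####.|.  b30=0 t=1,i=19
  ###.#|.  b29=0 t=0,i=8
  ###..|#  b28=1 t=1,i=20
  ##.##|#  b27=1 t=0,i=9
  ##.#.|#  b26=1 t=0,i=16
  ##..#|#  b25=1 t=0,i=1
  ##...|.  b24=0 t=2,i=0
  #.###|.  b23=0 t=2,i=11
  #.##.|#  b22=1 t=0,i=10
  #.#.#|.  b21=0 t=9,i=18
  #.#..|#  b20=1 t=0,i=17
  #..##|.  b19=0 t=0,i=5
  #..#.|.  b18=0 t=0,i=2
  #...#|#  b17=1 t=0,i=19
  #....|.  b16=0 t=3,i=9
  .####|.  b15=0 t=1,i=17
  .###.|#  b14=1 t=0,i=7
  .##.#|.  b13=0 t=0,i=15
  .##..|.  b12=0 t=0,i=0
  .#.##|.  b11=0 t=1,i=8
  .#.#.|.  b10=0 t=1,i=2
  .#..#|.  b9=0 t=0,i=4
  .#...|#  b8=1 t=0,i=18
  ..###|.  b7=0 t=0,i=6
  ..##.|.  b6=0 t=0,i=14
  ..#.#|.  b5=0 t=1,i=1
  ..#..|#  b4=1 t=0,i=3
  ...##|#  b3=1 t=0,i=20
  ...#.|#  b2=1 t=1,i=6
  ....#|#  b1=1 t=3,i=11
  .....|.  b0=0 t=3,i=10
  bits 10011110010100100100000100011110 = 2656190750

2656190750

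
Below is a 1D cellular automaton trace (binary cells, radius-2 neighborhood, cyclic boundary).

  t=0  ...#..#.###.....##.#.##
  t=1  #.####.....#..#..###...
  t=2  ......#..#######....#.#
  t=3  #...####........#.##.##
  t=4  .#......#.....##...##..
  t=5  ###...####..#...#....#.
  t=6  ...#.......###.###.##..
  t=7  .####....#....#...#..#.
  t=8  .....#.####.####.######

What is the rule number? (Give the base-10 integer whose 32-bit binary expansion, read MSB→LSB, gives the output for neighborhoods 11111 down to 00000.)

  [31] ##### => .  t=2,i=11
  [30] ####. => .  t=1,i=4
  [29] ###.# => .  t=6,i=13
  [28] ###.. => .  t=0,i=10
  [27] ##.## => #  t=3,i=20
  [26] ##.#. => #  t=0,i=18
  [25] ##..# => .  t=5,i=10
  [24] ##... => #  t=0,i=0
  [23] #.### => .  t=0,i=8
  [22] #.##. => .  t=0,i=21
  [21] #.#.# => #  t=0,i=19
  [20] #.#.. => #  t=2,i=22
  [19] #..## => .  t=1,i=16
  [18] #..#. => #  t=0,i=5
  [17] #...# => .  t=0,i=1
  [16] #.... => .  t=0,i=12
  [15] .#### => .  t=1,i=3
  [14] .###. => .  t=0,i=9
  [13] .##.# => #  t=0,i=17
  [12] .##.. => .  t=0,i=22
  [11] .#.## => .  t=0,i=7
  [10] .#.#. => #  t=2,i=21
  [9] .#..# => #  t=0,i=4
  [8] .#... => #  t=2,i=0
  [7] ..### => .  t=1,i=17
  [6] ..##. => .  t=0,i=16
  [5] ..#.# => .  t=0,i=6
  [4] ..#.. => #  t=0,i=3
  [3] ...## => .  t=0,i=15
  [2] ...#. => #  t=0,i=2
  [1] ....# => #  t=0,i=14
  [0] ..... => .  t=0,i=13
  bits 00001101001101000010011100010110 = 221521686

221521686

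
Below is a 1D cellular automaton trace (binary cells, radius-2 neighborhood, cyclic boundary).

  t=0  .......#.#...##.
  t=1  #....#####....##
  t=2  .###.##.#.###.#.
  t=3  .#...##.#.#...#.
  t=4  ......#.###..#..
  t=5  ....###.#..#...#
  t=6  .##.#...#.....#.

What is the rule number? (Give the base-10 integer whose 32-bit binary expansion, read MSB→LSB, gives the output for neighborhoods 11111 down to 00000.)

1139913894

  ##### -> .   bit 31 = 0  t=1,i=7
  ####. -> #   bit 30 = 1  t=1,i=8
  ###.# -> .   bit 29 = 0  t=2,i=3
  ###.. -> .   bit 28 = 0  t=1,i=0
  ##.## -> .   bit 27 = 0  t=2,i=4
  ##.#. -> .   bit 26 = 0  t=2,i=7
  ##..# -> #   bit 25 = 1  t=4,i=11
  ##... -> #   bit 24 = 1  t=0,i=15
  #.### -> #   bit 23 = 1  t=2,i=10
  #.##. -> #   bit 22 = 1  t=2,i=5
  #.#.# -> #   bit 21 = 1  t=2,i=8
  #.#.. -> #   bit 20 = 1  t=0,i=9
  #..## -> .   bit 19 = 0  t=2,i=0
  #..#. -> .   bit 18 = 0  t=3,i=0
  #...# -> .   bit 17 = 0  t=0,i=11
  #.... -> #   bit 16 = 1  t=0,i=0
  .#### -> #   bit 15 = 1  t=1,i=6
  .###. -> .   bit 14 = 0  t=1,i=15
  .##.# -> #   bit 13 = 1  t=2,i=6
  .##.. -> #   bit 12 = 1  t=0,i=14
  .#.## -> .   bit 11 = 0  t=2,i=9
  .#.#. -> #   bit 10 = 1  t=0,i=8
  .#..# -> .   bit 9 = 0  t=2,i=15
  .#... -> .   bit 8 = 0  t=0,i=10
  ..### -> #   bit 7 = 1  t=1,i=5
  ..##. -> .   bit 6 = 0  t=0,i=13
  ..#.# -> #   bit 5 = 1  t=0,i=7
  ..#.. -> .   bit 4 = 0  t=3,i=1
  ...## -> .   bit 3 = 0  t=0,i=12
  ...#. -> #   bit 2 = 1  t=0,i=6
  ....# -> #   bit 1 = 1  t=0,i=5
  ..... -> .   bit 0 = 0  t=0,i=1
  bits 01000011111100011011010010100110 = 1139913894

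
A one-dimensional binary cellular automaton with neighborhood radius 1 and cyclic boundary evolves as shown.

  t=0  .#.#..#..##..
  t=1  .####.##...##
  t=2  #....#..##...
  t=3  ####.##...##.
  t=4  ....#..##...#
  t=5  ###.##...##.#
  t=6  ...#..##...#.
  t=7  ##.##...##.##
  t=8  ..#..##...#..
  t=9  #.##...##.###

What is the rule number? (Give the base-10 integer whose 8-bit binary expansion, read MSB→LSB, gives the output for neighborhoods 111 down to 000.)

53

  [7] ### => .  t=1,i=2
  [6] ##. => .  t=0,i=10
  [5] #.# => #  t=0,i=2
  [4] #.. => #  t=0,i=4
  [3] .## => .  t=0,i=9
  [2] .#. => #  t=0,i=1
  [1] ..# => .  t=0,i=0
  [0] ... => #  t=0,i=12
  bits 00110101 = 53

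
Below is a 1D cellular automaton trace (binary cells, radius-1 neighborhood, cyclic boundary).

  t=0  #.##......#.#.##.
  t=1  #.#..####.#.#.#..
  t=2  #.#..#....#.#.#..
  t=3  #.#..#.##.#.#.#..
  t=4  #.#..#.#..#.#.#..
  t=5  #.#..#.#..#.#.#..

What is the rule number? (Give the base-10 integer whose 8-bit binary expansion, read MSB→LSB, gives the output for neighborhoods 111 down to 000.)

  [7] ### => .  t=1,i=6
  [6] ##. => .  t=0,i=3
  [5] #.# => .  t=0,i=1
  [4] #.. => .  t=0,i=4
  [3] .## => #  t=0,i=2
  [2] .#. => #  t=0,i=0
  [1] ..# => .  t=0,i=9
  [0] ... => #  t=0,i=5
  bits 00001101 = 13

13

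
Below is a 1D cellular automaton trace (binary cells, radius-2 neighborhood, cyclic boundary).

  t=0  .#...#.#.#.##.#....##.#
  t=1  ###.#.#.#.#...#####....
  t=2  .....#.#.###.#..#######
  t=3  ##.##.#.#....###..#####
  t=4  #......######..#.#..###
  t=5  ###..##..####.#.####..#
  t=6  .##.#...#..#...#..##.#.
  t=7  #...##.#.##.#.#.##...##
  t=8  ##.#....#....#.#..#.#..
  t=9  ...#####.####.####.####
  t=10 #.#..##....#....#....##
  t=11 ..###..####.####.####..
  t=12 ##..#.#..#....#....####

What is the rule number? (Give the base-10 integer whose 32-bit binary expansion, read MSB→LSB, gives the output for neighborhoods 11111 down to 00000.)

  ##### -> #   bit 31 = 1  t=1,i=16
  ####. -> #   bit 30 = 1  t=1,i=17
  ###.# -> .   bit 29 = 0  t=1,i=2
  ###.. -> #   bit 28 = 1  t=1,i=18
  ##.## -> .   bit 27 = 0  t=3,i=2
  ##.#. -> .   bit 26 = 0  t=0,i=13
  ##..# -> .   bit 25 = 0  t=3,i=16
  ##... -> #   bit 24 = 1  t=1,i=19
  #.### -> .   bit 23 = 0  t=2,i=9
  #.##. -> .   bit 22 = 0  t=0,i=11
  #.#.# -> .   bit 21 = 0  t=0,i=7
  #.#.. -> #   bit 20 = 1  t=0,i=1
  #..## -> #   bit 19 = 1  t=2,i=15
  #..#. -> #   bit 18 = 1  t=4,i=14
  #...# -> .   bit 17 = 0  t=0,i=3
  #.... -> #   bit 16 = 1  t=0,i=16
  .#### -> .   bit 15 = 0  t=1,i=15
  .###. -> .   bit 14 = 0  t=1,i=1
  .##.# -> .   bit 13 = 0  t=0,i=12
  .##.. -> .   bit 12 = 0  t=5,i=6
  .#.## -> #   bit 11 = 1  t=0,i=10
  .#.#. -> #   bit 10 = 1  t=0,i=0
  .#..# -> #   bit 9 = 1  t=2,i=14
  .#... -> #   bit 8 = 1  t=0,i=2
  ..### -> .   bit 7 = 0  t=1,i=0
  ..##. -> .   bit 6 = 0  t=0,i=19
  ..#.# -> .   bit 5 = 0  t=0,i=5
  ..#.. -> .   bit 4 = 0  t=6,i=8
  ...## -> #   bit 3 = 1  t=0,i=18
  ...#. -> #   bit 2 = 1  t=0,i=4
  ....# -> #   bit 1 = 1  t=0,i=17
  ..... -> .   bit 0 = 0  t=2,i=2
  bits 11010001000111010000111100001110 = 3508342542

3508342542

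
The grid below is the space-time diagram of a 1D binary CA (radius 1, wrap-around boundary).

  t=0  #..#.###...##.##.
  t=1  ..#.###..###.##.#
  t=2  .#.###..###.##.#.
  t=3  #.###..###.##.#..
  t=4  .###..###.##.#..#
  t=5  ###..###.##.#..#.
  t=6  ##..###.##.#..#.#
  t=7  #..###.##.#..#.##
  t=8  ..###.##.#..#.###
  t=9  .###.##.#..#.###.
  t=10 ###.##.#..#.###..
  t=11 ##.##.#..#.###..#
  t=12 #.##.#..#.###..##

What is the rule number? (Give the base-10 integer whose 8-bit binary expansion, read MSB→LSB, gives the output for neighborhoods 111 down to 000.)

  [7] ### => #  t=0,i=6
  [6] ##. => .  t=0,i=7
  [5] #.# => #  t=0,i=4
  [4] #.. => .  t=0,i=1
  [3] .## => #  t=0,i=5
  [2] .#. => .  t=0,i=0
  [1] ..# => #  t=0,i=2
  [0] ... => #  t=0,i=9
  bits 10101011 = 171

171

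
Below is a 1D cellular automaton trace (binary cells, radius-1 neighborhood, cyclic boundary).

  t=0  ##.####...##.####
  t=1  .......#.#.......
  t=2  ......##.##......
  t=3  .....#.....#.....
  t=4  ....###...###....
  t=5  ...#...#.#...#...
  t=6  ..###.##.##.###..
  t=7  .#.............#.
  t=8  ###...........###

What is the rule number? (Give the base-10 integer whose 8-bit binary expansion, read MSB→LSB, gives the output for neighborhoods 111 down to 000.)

22

  ### -> .   bit 7 = 0  t=0,i=0
  ##. -> .   bit 6 = 0  t=0,i=1
  #.# -> .   bit 5 = 0  t=0,i=2
  #.. -> #   bit 4 = 1  t=0,i=7
  .## -> .   bit 3 = 0  t=0,i=3
  .#. -> #   bit 2 = 1  t=1,i=7
  ..# -> #   bit 1 = 1  t=0,i=9
  ... -> .   bit 0 = 0  t=0,i=8
  bits 00010110 = 22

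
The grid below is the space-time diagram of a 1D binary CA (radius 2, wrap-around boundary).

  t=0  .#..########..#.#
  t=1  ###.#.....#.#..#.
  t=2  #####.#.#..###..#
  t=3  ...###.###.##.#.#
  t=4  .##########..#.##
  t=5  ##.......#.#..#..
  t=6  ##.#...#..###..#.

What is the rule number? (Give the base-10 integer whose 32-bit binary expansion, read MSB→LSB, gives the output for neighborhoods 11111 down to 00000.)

1855151818

  ##### -> .   bit 31 = 0  t=0,i=6
  ####. -> #   bit 30 = 1  t=0,i=10
  ###.# -> #   bit 29 = 1  t=1,i=2
  ###.. -> .   bit 28 = 0  t=0,i=11
  ##.## -> #   bit 27 = 1  t=3,i=6
  ##.#. -> #   bit 26 = 1  t=1,i=3
  ##..# -> #   bit 25 = 1  t=0,i=12
  ##... -> .   bit 24 = 0  t=5,i=2
  #.### -> #   bit 23 = 1  t=1,i=0
  #.##. -> .   bit 22 = 0  t=3,i=11
  #.#.# -> .   bit 21 = 0  t=0,i=16
  #.#.. -> #   bit 20 = 1  t=0,i=1
  #..## -> .   bit 19 = 0  t=0,i=3
  #..#. -> .   bit 18 = 0  t=0,i=13
  #...# -> #   bit 17 = 1  t=3,i=1
  #.... -> #   bit 16 = 1  t=1,i=6
  .#### -> .   bit 15 = 0  t=0,i=5
  .###. -> #   bit 14 = 1  t=1,i=1
  .##.# -> .   bit 13 = 0  t=3,i=12
  .##.. -> #   bit 12 = 1  t=5,i=1
  .#.## -> #   bit 11 = 1  t=1,i=16
  .#.#. -> #   bit 10 = 1  t=0,i=0
  .#..# -> #   bit 9 = 1  t=0,i=2
  .#... -> .   bit 8 = 0  t=1,i=5
  ..### -> #   bit 7 = 1  t=0,i=4
  ..##. -> #   bit 6 = 1  t=5,i=0
  ..#.# -> .   bit 5 = 0  t=0,i=14
  ..#.. -> .   bit 4 = 0  t=5,i=14
  ...## -> #   bit 3 = 1  t=3,i=2
  ...#. -> .   bit 2 = 0  t=1,i=9
  ....# -> #   bit 1 = 1  t=1,i=8
  ..... -> .   bit 0 = 0  t=1,i=7
  bits 01101110100100110101111011001010 = 1855151818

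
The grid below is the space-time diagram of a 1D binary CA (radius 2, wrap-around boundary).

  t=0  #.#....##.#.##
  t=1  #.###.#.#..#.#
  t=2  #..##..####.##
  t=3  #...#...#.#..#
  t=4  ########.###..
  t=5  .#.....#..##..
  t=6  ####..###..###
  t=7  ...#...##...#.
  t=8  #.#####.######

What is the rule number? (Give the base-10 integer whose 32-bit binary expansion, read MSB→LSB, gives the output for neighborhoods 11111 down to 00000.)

827850524

  #####|.  b31=0 t=4,i=2
  ####.|.  b30=0 t=2,i=9
  ###.#|#  b29=1 t=0,i=0
  ###..|#  b28=1 t=2,i=0
  ##.##|.  b27=0 t=1,i=1
  ##.#.|.  b26=0 t=0,i=1
  ##..#|.  b25=0 t=2,i=1
  ##...|#  b24=1 t=3,i=1
  #.###|.  b23=0 t=0,i=12
  #.##.|#  b22=1 t=1,i=13
  #.#.#|.  b21=0 t=0,i=10
  #.#..|#  b20=1 t=0,i=2
  #..##|.  b19=0 t=2,i=2
  #..#.|#  b18=1 t=1,i=10
  #...#|#  b17=1 t=3,i=2
  #....|#  b16=1 t=0,i=4
  .####|#  b15=1 t=2,i=8
  .###.|#  b14=1 t=0,i=13
  .##.#|#  b13=1 t=0,i=8
  .##..|#  b12=1 t=2,i=4
  .#.##|#  b11=1 t=0,i=11
  .#.#.|#  b10=1 t=1,i=7
  .#..#|#  b9=1 t=1,i=9
  .#...|#  b8=1 t=0,i=3
  ..###|.  b7=0 t=2,i=7
  ..##.|.  b6=0 t=0,i=7
  ..#.#|.  b5=0 t=1,i=11
  ..#..|#  b4=1 t=3,i=4
  ...##|#  b3=1 t=0,i=6
  ...#.|#  b2=1 t=3,i=3
  ....#|.  b1=0 t=0,i=5
  .....|.  b0=0 t=5,i=4
  bits 00110001010101111111111100011100 = 827850524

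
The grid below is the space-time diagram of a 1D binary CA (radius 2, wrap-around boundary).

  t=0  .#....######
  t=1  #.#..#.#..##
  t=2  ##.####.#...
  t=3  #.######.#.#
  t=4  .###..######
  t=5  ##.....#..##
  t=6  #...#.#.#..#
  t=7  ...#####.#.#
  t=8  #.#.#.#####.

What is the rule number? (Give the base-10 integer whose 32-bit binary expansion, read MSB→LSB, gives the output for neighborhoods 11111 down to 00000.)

  nb #####: next=.  (t=0,i=8, bit31=0)
  nb ####.: next=#  (t=0,i=10, bit30=1)
  nb ###.#: next=#  (t=0,i=11, bit29=1)
  nb ###..: next=.  (t=4,i=3, bit28=0)
  nb ##.##: next=#  (t=2,i=2, bit27=1)
  nb ##.#.: next=#  (t=0,i=0, bit26=1)
  nb ##..#: next=.  (t=4,i=4, bit25=0)
  nb ##...: next=.  (t=5,i=2, bit24=0)
  nb #.###: next=#  (t=2,i=3, bit23=1)
  nb #.##.: next=#  (t=3,i=11, bit22=1)
  nb #.#.#: next=#  (t=3,i=9, bit21=1)
  nb #.#..: next=.  (t=0,i=1, bit20=0)
  nb #..##: next=.  (t=1,i=9, bit19=0)
  nb #..#.: next=#  (t=1,i=4, bit18=1)
  nb #...#: next=.  (t=2,i=10, bit17=0)
  nb #....: next=.  (t=0,i=3, bit16=0)
  nb .####: next=#  (t=0,i=7, bit15=1)
  nb .###.: next=.  (t=1,i=11, bit14=0)
  nb .##.#: next=.  (t=2,i=1, bit13=0)
  nb .##..: next=.  (t=6,i=0, bit12=0)
  nb .#.##: next=#  (t=3,i=10, bit11=1)
  nb .#.#.: next=#  (t=1,i=6, bit10=1)
  nb .#..#: next=#  (t=1,i=3, bit9=1)
  nb .#...: next=#  (t=0,i=2, bit8=1)
  nb ..###: next=.  (t=0,i=6, bit7=0)
  nb ..##.: next=#  (t=2,i=0, bit6=1)
  nb ..#.#: next=#  (t=1,i=5, bit5=1)
  nb ..#..: next=.  (t=5,i=7, bit4=0)
  nb ...##: next=#  (t=0,i=5, bit3=1)
  nb ...#.: next=#  (t=5,i=6, bit2=1)
  nb ....#: next=.  (t=0,i=4, bit1=0)
  nb .....: next=#  (t=5,i=4, bit0=1)
  bits 01101100111001001000111101101101 = 1826918253

1826918253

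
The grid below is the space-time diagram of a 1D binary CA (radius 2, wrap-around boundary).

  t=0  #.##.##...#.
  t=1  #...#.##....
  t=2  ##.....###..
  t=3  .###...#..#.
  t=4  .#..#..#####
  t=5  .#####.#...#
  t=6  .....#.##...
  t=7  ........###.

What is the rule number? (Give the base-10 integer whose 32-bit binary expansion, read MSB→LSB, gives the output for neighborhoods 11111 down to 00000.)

  #####|.  b31=0 t=4,i=9
  ####.|.  b30=0 t=4,i=10
  ###.#|#  b29=1 t=4,i=11
  ###..|.  b28=0 t=2,i=9
  ##.##|#  b27=1 t=0,i=4
  ##.#.|.  b26=0 t=4,i=0
  ##..#|#  b25=1 t=2,i=10
  ##...|#  b24=1 t=0,i=7
  #.###|.  b23=0 t=5,i=1
  #.##.|.  b22=0 t=0,i=2
  #.#.#|#  b21=1 t=0,i=0
  #.#..|#  b20=1 t=4,i=1
  #..##|.  b19=0 t=2,i=11
  #..#.|#  b18=1 t=3,i=9
  #...#|.  b17=0 t=0,i=8
  #....|#  b16=1 t=1,i=9
  .####|.  b15=0 t=4,i=8
  .###.|.  b14=0 t=2,i=8
  .##.#|.  b13=0 t=0,i=3
  .##..|#  b12=1 t=0,i=6
  .#.##|.  b11=0 t=0,i=1
  .#.#.|.  b10=0 t=0,i=11
  .#..#|#  b9=1 t=3,i=8
  .#...|#  b8=1 t=1,i=1
  ..###|#  b7=1 t=2,i=7
  ..##.|.  b6=0 t=2,i=0
  ..#.#|.  b5=0 t=0,i=10
  ..#..|#  b4=1 t=1,i=0
  ...##|.  b3=0 t=2,i=6
  ...#.|.  b2=0 t=0,i=9
  ....#|.  b1=0 t=1,i=10
  .....|.  b0=0 t=2,i=4
  bits 00101011001101010001001110010000 = 724898704

724898704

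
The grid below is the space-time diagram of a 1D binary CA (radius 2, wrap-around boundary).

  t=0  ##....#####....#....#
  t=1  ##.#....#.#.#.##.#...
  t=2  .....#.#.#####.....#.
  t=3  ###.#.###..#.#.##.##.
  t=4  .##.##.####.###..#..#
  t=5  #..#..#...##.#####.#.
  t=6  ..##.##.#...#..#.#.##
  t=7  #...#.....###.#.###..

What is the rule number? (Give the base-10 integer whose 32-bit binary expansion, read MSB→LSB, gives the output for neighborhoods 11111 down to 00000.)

3123137557

  nb #####: next=#  (t=0,i=8, bit31=1)
  nb ####.: next=.  (t=0,i=9, bit30=0)
  nb ###.#: next=#  (t=3,i=2, bit29=1)
  nb ###..: next=#  (t=0,i=1, bit28=1)
  nb ##.##: next=#  (t=3,i=17, bit27=1)
  nb ##.#.: next=.  (t=1,i=2, bit26=0)
  nb ##..#: next=#  (t=3,i=9, bit25=1)
  nb ##...: next=.  (t=0,i=2, bit24=0)
  nb #.###: next=.  (t=2,i=9, bit23=0)
  nb #.##.: next=.  (t=1,i=14, bit22=0)
  nb #.#.#: next=#  (t=1,i=10, bit21=1)
  nb #.#..: next=.  (t=1,i=3, bit20=0)
  nb #..##: next=.  (t=6,i=1, bit19=0)
  nb #..#.: next=#  (t=3,i=10, bit18=1)
  nb #...#: next=#  (t=1,i=19, bit17=1)
  nb #....: next=#  (t=0,i=3, bit16=1)
  nb .####: next=.  (t=0,i=7, bit15=0)
  nb .###.: next=#  (t=0,i=0, bit14=1)
  nb .##.#: next=.  (t=1,i=1, bit13=0)
  nb .##..: next=.  (t=6,i=20, bit12=0)
  nb .#.##: next=#  (t=1,i=13, bit11=1)
  nb .#.#.: next=#  (t=1,i=9, bit10=1)
  nb .#..#: next=.  (t=4,i=18, bit9=0)
  nb .#...: next=.  (t=0,i=16, bit8=0)
  nb ..###: next=.  (t=0,i=6, bit7=0)
  nb ..##.: next=.  (t=1,i=0, bit6=0)
  nb ..#.#: next=.  (t=1,i=8, bit5=0)
  nb ..#..: next=#  (t=0,i=15, bit4=1)
  nb ...##: next=.  (t=0,i=5, bit3=0)
  nb ...#.: next=#  (t=0,i=14, bit2=1)
  nb ....#: next=.  (t=0,i=4, bit1=0)
  nb .....: next=#  (t=2,i=1, bit0=1)
  bits 10111010001001110100110000010101 = 3123137557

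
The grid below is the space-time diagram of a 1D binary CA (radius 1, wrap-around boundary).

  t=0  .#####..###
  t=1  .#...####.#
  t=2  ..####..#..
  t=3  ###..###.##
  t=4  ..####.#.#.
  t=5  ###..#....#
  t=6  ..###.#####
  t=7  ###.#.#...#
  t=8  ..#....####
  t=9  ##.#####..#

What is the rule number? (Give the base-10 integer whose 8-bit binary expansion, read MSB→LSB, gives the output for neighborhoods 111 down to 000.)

91

  nb ###: next=.  (t=0,i=2, bit7=0)
  nb ##.: next=#  (t=0,i=5, bit6=1)
  nb #.#: next=.  (t=0,i=0, bit5=0)
  nb #..: next=#  (t=0,i=6, bit4=1)
  nb .##: next=#  (t=0,i=1, bit3=1)
  nb .#.: next=.  (t=1,i=1, bit2=0)
  nb ..#: next=#  (t=0,i=7, bit1=1)
  nb ...: next=#  (t=1,i=3, bit0=1)
  bits 01011011 = 91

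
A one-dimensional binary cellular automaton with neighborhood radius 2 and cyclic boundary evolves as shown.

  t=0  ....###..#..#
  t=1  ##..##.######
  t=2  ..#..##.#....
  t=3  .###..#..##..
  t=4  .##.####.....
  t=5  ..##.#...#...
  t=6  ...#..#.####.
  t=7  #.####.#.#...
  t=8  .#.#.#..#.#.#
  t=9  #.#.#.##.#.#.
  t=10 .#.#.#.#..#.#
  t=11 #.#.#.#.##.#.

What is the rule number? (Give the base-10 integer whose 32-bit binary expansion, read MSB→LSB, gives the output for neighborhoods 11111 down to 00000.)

  ##### -> .   bit 31 = 0  t=1,i=9
  ####. -> .   bit 30 = 0  t=1,i=0
  ###.# -> #   bit 29 = 1  t=7,i=5
  ###.. -> .   bit 28 = 0  t=0,i=6
  ##.## -> #   bit 27 = 1  t=1,i=6
  ##.#. -> .   bit 26 = 0  t=2,i=7
  ##..# -> #   bit 25 = 1  t=0,i=7
  ##... -> .   bit 24 = 0  t=3,i=11
  #.### -> .   bit 23 = 0  t=1,i=7
  #.##. -> .   bit 22 = 0  t=9,i=6
  #.#.# -> .   bit 21 = 0  t=7,i=7
  #.#.. -> .   bit 20 = 0  t=2,i=8
  #..## -> .   bit 19 = 0  t=1,i=3
  #..#. -> #   bit 18 = 1  t=0,i=8
  #...# -> .   bit 17 = 0  t=3,i=12
  #.... -> #   bit 16 = 1  t=0,i=1
  .#### -> #   bit 15 = 1  t=1,i=8
  .###. -> #   bit 14 = 1  t=0,i=5
  .##.# -> #   bit 13 = 1  t=1,i=5
  .##.. -> .   bit 12 = 0  t=3,i=10
  .#.## -> #   bit 11 = 1  t=6,i=7
  .#.#. -> #   bit 10 = 1  t=7,i=8
  .#..# -> #   bit 9 = 1  t=0,i=10
  .#... -> #   bit 8 = 1  t=0,i=0
  ..### -> #   bit 7 = 1  t=0,i=4
  ..##. -> .   bit 6 = 0  t=1,i=4
  ..#.# -> .   bit 5 = 0  t=6,i=6
  ..#.. -> #   bit 4 = 1  t=0,i=9
  ...## -> .   bit 3 = 0  t=0,i=3
  ...#. -> #   bit 2 = 1  t=2,i=1
  ....# -> .   bit 1 = 0  t=0,i=2
  ..... -> .   bit 0 = 0  t=2,i=11
  bits 00101010000001011110111110010100 = 705032084

705032084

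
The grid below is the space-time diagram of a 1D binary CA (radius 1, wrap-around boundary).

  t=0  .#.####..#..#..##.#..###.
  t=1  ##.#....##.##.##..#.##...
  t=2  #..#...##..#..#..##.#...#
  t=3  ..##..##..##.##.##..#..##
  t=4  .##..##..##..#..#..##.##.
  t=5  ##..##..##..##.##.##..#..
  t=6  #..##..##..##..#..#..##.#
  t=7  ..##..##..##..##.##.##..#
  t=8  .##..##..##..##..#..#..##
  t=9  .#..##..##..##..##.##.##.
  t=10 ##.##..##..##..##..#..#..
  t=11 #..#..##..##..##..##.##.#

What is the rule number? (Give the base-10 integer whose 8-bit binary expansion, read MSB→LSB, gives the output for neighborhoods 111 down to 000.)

14

  ### -> .   bit 7 = 0  t=0,i=4
  ##. -> .   bit 6 = 0  t=0,i=6
  #.# -> .   bit 5 = 0  t=0,i=2
  #.. -> .   bit 4 = 0  t=0,i=7
  .## -> #   bit 3 = 1  t=0,i=3
  .#. -> #   bit 2 = 1  t=0,i=1
  ..# -> #   bit 1 = 1  t=0,i=0
  ... -> .   bit 0 = 0  t=1,i=5
  bits 00001110 = 14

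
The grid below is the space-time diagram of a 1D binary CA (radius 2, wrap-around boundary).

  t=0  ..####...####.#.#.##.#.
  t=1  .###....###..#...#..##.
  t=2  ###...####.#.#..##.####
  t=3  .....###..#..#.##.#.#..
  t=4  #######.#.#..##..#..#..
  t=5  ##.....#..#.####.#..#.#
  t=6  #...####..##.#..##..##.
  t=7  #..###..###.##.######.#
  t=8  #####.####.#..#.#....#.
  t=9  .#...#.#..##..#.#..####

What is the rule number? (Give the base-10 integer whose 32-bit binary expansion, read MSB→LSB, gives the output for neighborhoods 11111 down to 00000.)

236509439

  nb #####: next=.  (t=2,i=0, bit31=0)
  nb ####.: next=.  (t=0,i=4, bit30=0)
  nb ###.#: next=.  (t=0,i=12, bit29=0)
  nb ###..: next=.  (t=0,i=5, bit28=0)
  nb ##.##: next=#  (t=2,i=18, bit27=1)
  nb ##.#.: next=#  (t=0,i=13, bit26=1)
  nb ##..#: next=#  (t=1,i=11, bit25=1)
  nb ##...: next=.  (t=0,i=6, bit24=0)
  nb #.###: next=.  (t=2,i=19, bit23=0)
  nb #.##.: next=.  (t=0,i=18, bit22=0)
  nb #.#.#: next=.  (t=0,i=14, bit21=0)
  nb #.#..: next=#  (t=0,i=21, bit20=1)
  nb #..##: next=#  (t=1,i=0, bit19=1)
  nb #..#.: next=.  (t=1,i=12, bit18=0)
  nb #...#: next=.  (t=0,i=0, bit17=0)
  nb #....: next=.  (t=1,i=5, bit16=0)
  nb .####: next=#  (t=0,i=3, bit15=1)
  nb .###.: next=#  (t=1,i=2, bit14=1)
  nb .##.#: next=.  (t=0,i=19, bit13=0)
  nb .##..: next=#  (t=1,i=21, bit12=1)
  nb .#.##: next=#  (t=0,i=17, bit11=1)
  nb .#.#.: next=.  (t=0,i=15, bit10=0)
  nb .#..#: next=.  (t=1,i=18, bit9=0)
  nb .#...: next=.  (t=0,i=22, bit8=0)
  nb ..###: next=#  (t=0,i=2, bit7=1)
  nb ..##.: next=#  (t=1,i=20, bit6=1)
  nb ..#.#: next=#  (t=3,i=13, bit5=1)
  nb ..#..: next=#  (t=1,i=13, bit4=1)
  nb ...##: next=#  (t=0,i=1, bit3=1)
  nb ...#.: next=#  (t=1,i=16, bit2=1)
  nb ....#: next=#  (t=1,i=6, bit1=1)
  nb .....: next=#  (t=3,i=0, bit0=1)
  bits 00001110000110001101100011111111 = 236509439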